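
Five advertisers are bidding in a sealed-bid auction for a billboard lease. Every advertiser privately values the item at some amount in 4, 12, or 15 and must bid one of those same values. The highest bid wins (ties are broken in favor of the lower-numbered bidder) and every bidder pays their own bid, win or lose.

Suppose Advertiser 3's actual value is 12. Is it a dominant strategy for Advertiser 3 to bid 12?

Consider the case where Advertiser 1 bids 4, Advertiser 2 bids 4, Advertiser 4 bids 4 and Advertiser 5 bids 15.
Truthful bid 12: loses but pays 12, utility -12.
Bid 4 instead: loses but pays 4, utility -4.
Since -4 > -12, bidding 4 is strictly better here, so truthful bidding is not dominant.

No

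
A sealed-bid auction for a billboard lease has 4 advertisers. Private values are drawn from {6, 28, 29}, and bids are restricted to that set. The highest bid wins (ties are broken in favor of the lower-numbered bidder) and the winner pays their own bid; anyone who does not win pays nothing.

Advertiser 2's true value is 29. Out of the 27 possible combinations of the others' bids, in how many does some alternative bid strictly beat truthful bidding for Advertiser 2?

4

Others bid (6, 6, 6): truth gives 0; bid 28 gives 1 > 0. Violating.
Others bid (6, 6, 28): truth gives 0; bid 28 gives 1 > 0. Violating.
Others bid (6, 28, 6): truth gives 0; bid 28 gives 1 > 0. Violating.
Others bid (6, 28, 28): truth gives 0; bid 28 gives 1 > 0. Violating.
Others bid (6, 6, 29): truth gives 0; no alternative beats it.
Others bid (6, 28, 29): truth gives 0; no alternative beats it.
(Checking all 27 profiles: 4 have a profitable deviation, 23 do not.)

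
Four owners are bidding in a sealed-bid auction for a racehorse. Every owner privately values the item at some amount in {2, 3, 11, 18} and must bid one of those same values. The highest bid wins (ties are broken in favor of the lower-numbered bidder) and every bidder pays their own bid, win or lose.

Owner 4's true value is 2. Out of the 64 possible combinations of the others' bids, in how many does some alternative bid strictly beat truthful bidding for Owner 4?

1

Others bid (2, 2, 2): truth gives -2; bid 3 gives -1 > -2. Violating.
Others bid (2, 2, 3): truth gives -2; no alternative beats it.
Others bid (2, 2, 11): truth gives -2; no alternative beats it.
(Checking all 64 profiles: 1 has a profitable deviation, 63 do not.)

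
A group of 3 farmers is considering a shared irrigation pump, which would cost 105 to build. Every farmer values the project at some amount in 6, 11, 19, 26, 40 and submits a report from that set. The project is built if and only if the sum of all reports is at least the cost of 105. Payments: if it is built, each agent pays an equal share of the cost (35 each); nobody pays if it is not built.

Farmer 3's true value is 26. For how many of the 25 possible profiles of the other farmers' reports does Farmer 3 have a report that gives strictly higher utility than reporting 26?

Others report (40, 40): truth gives -9; report 6 gives 0 > -9. Violating.
Others report (6, 6): truth gives 0; no alternative beats it.
Others report (6, 11): truth gives 0; no alternative beats it.
(Checking all 25 profiles: 1 has a profitable deviation, 24 do not.)

1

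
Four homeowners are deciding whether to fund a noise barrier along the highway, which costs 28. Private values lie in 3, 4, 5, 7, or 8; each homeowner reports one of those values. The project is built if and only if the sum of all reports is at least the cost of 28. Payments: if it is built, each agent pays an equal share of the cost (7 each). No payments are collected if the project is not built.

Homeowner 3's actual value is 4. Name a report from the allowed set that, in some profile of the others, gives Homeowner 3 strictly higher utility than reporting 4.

Suppose Homeowner 1 reports 8, Homeowner 2 reports 8 and Homeowner 4 reports 8.
Report 4: project built, pays 7, utility 4 - 7 = -3.
Report 3: project not built, utility 0.
So reporting 3 beats truth here (0 > -3).

3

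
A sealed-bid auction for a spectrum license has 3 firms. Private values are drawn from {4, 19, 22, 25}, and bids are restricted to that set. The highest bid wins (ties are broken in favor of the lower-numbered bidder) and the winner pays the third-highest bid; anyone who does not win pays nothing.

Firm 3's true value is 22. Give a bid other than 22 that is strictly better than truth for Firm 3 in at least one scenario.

25

Suppose Firm 1 bids 4 and Firm 2 bids 22.
Bid 22: loses, pays 0, utility 0.
Bid 25: wins, pays 4, utility 22 - 4 = 18.
So bidding 25 beats truth here (18 > 0).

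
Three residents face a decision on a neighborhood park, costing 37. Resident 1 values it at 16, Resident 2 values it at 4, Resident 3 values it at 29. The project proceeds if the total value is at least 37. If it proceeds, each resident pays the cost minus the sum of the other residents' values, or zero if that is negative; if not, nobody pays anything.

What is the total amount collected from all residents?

21

Total value 49 ≥ cost 37, so it is built.
Resident 1: others sum to 33; max(0, 37 - 33) = 4.
Resident 2: others sum to 45; max(0, 37 - 45) = 0.
Resident 3: others sum to 20; max(0, 37 - 20) = 17.
Total collected = 4 + 0 + 17 = 21.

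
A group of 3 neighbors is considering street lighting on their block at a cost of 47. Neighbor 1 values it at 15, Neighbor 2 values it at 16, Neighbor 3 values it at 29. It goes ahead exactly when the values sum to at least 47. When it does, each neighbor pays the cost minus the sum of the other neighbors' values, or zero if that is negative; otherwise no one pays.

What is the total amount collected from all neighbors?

21

Total value 60 ≥ cost 47, so it is built.
Neighbor 1: others sum to 45; max(0, 47 - 45) = 2.
Neighbor 2: others sum to 44; max(0, 47 - 44) = 3.
Neighbor 3: others sum to 31; max(0, 47 - 31) = 16.
Total collected = 2 + 3 + 16 = 21.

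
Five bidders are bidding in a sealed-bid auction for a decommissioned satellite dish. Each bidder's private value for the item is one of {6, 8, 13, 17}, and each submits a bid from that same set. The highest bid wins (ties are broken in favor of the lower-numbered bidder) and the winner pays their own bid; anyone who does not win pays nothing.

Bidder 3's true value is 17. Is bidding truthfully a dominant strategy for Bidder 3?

No

Consider the case where Bidder 1 bids 6, Bidder 2 bids 6, Bidder 4 bids 6 and Bidder 5 bids 6.
Truthful bid 17: wins, pays 17, utility 17 - 17 = 0.
Bid 8 instead: wins, pays 8, utility 17 - 8 = 9.
Since 9 > 0, bidding 8 is strictly better here, so truthful bidding is not dominant.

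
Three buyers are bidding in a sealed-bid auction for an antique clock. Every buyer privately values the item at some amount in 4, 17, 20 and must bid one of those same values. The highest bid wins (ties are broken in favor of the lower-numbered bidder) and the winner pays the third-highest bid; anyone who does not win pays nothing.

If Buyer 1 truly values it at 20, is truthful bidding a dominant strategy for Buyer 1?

Yes

Check each profile of the others' bids and compare truth against every alternative bid.
Others bid (4, 20): truth gives 16, best alternative gives 0.
Others bid (20, 4): truth gives 16, best alternative gives 0.
Others bid (17, 20): truth gives 3, best alternative gives 0.
Others bid (20, 17): truth gives 3, best alternative gives 0.
Others bid (4, 4): truth gives 16, best alternative gives 16.
Others bid (4, 17): truth gives 16, best alternative gives 16.
(Remaining 3 profiles checked similarly; truth is weakly best in each.)
In every case the truthful bid is at least as good as any alternative, so it is a dominant strategy.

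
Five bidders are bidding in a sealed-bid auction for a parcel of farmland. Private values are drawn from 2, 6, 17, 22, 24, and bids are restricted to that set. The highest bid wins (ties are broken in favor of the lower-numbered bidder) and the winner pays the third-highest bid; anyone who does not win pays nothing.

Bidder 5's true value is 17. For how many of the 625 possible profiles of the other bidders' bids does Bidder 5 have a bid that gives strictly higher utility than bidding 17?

64

Others bid (2, 2, 2, 17): truth gives 0; bid 22 gives 15 > 0. Violating.
Others bid (2, 2, 2, 22): truth gives 0; bid 24 gives 15 > 0. Violating.
Others bid (2, 2, 6, 17): truth gives 0; bid 22 gives 11 > 0. Violating.
Others bid (2, 2, 6, 22): truth gives 0; bid 24 gives 11 > 0. Violating.
Others bid (2, 2, 2, 2): truth gives 15; no alternative beats it.
Others bid (2, 2, 2, 6): truth gives 15; no alternative beats it.
(Checking all 625 profiles: 64 have a profitable deviation, 561 do not.)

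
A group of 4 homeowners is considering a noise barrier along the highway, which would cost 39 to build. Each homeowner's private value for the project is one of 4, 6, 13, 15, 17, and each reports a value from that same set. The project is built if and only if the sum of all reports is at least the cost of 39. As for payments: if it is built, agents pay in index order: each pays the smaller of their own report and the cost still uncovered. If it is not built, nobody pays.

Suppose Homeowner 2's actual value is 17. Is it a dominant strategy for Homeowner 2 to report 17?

Consider the case where Homeowner 1 reports 4, Homeowner 3 reports 4 and Homeowner 4 reports 17.
Truthful report 17: project built, pays 17, utility 17 - 17 = 0.
Report 15 instead: project built, pays 15, utility 17 - 15 = 2.
Since 2 > 0, reporting 15 is strictly better here, so truthful reporting is not dominant.

No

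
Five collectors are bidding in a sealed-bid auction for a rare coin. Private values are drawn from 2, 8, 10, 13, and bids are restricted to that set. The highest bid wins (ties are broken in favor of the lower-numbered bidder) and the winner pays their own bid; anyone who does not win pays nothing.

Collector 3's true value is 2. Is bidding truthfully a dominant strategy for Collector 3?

Yes

Check each profile of the others' bids and compare truth against every alternative bid.
Others bid (2, 2, 2, 2): truth gives 0, best alternative gives -6.
Others bid (2, 2, 2, 8): truth gives 0, best alternative gives -6.
Others bid (2, 2, 8, 2): truth gives 0, best alternative gives -6.
Others bid (2, 2, 8, 8): truth gives 0, best alternative gives -6.
Others bid (2, 2, 2, 10): truth gives 0, best alternative gives 0.
Others bid (2, 2, 2, 13): truth gives 0, best alternative gives 0.
(Remaining 250 profiles checked similarly; truth is weakly best in each.)
In every case the truthful bid is at least as good as any alternative, so it is a dominant strategy.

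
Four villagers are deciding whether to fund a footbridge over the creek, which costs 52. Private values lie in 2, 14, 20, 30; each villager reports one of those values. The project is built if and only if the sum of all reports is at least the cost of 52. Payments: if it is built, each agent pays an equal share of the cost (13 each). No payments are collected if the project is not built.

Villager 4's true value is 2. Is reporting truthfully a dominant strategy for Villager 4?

Check each profile of the others' reports and compare truth against every alternative report.
Others report (2, 14, 30): truth gives 0, best alternative gives -11.
Others report (2, 20, 20): truth gives 0, best alternative gives -11.
Others report (2, 30, 14): truth gives 0, best alternative gives -11.
Others report (14, 2, 30): truth gives 0, best alternative gives -11.
Others report (14, 14, 14): truth gives 0, best alternative gives -11.
Others report (14, 14, 20): truth gives 0, best alternative gives -11.
(Remaining 58 profiles checked similarly; truth is weakly best in each.)
In every case the truthful report is at least as good as any alternative, so it is a dominant strategy.

Yes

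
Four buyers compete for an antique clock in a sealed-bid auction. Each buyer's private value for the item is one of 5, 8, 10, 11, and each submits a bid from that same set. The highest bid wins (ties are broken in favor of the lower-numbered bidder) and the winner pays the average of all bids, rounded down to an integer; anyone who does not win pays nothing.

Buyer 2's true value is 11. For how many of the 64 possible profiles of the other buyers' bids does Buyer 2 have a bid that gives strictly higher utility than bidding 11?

7

Others bid (5, 5, 5): truth gives 5; bid 8 gives 6 > 5. Violating.
Others bid (5, 5, 8): truth gives 4; bid 8 gives 5 > 4. Violating.
Others bid (5, 8, 5): truth gives 4; bid 8 gives 5 > 4. Violating.
Others bid (5, 8, 8): truth gives 3; bid 8 gives 4 > 3. Violating.
Others bid (5, 5, 10): truth gives 4; no alternative beats it.
Others bid (5, 5, 11): truth gives 3; no alternative beats it.
(Checking all 64 profiles: 7 have a profitable deviation, 57 do not.)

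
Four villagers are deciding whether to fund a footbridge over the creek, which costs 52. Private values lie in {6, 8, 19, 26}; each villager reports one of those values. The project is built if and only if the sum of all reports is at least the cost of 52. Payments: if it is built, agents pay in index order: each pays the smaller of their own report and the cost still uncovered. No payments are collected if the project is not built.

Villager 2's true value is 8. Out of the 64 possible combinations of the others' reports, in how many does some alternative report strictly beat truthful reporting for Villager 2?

29

Others report (6, 19, 26): truth gives 0; report 6 gives 2 > 0. Violating.
Others report (6, 26, 19): truth gives 0; report 6 gives 2 > 0. Violating.
Others report (6, 26, 26): truth gives 0; report 6 gives 2 > 0. Violating.
Others report (8, 19, 19): truth gives 0; report 6 gives 2 > 0. Violating.
Others report (6, 6, 6): truth gives 0; no alternative beats it.
Others report (6, 6, 8): truth gives 0; no alternative beats it.
(Checking all 64 profiles: 29 have a profitable deviation, 35 do not.)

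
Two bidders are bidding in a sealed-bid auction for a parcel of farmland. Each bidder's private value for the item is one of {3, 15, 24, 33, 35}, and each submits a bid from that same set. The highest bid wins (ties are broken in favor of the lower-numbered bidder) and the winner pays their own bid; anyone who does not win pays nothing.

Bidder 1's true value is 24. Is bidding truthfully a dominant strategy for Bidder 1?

Consider the case where Bidder 2 bids 3.
Truthful bid 24: wins, pays 24, utility 24 - 24 = 0.
Bid 3 instead: wins, pays 3, utility 24 - 3 = 21.
Since 21 > 0, bidding 3 is strictly better here, so truthful bidding is not dominant.

No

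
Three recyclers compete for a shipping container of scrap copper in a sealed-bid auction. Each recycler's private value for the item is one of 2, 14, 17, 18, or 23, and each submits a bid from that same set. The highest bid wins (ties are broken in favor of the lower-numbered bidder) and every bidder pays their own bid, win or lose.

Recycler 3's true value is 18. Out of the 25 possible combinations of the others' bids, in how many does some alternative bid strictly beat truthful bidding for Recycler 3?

Others bid (2, 2): truth gives 0; bid 14 gives 4 > 0. Violating.
Others bid (2, 14): truth gives 0; bid 17 gives 1 > 0. Violating.
Others bid (2, 18): truth gives -18; bid 2 gives -2 > -18. Violating.
Others bid (2, 23): truth gives -18; bid 2 gives -2 > -18. Violating.
Others bid (2, 17): truth gives 0; no alternative beats it.
Others bid (14, 17): truth gives 0; no alternative beats it.
(Checking all 25 profiles: 20 have a profitable deviation, 5 do not.)

20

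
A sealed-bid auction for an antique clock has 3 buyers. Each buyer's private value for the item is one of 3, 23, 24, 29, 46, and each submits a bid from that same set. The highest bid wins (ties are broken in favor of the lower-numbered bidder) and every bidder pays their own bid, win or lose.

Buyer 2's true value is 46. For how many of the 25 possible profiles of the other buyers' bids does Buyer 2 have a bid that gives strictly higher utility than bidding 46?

Others bid (3, 3): truth gives 0; bid 23 gives 23 > 0. Violating.
Others bid (3, 23): truth gives 0; bid 23 gives 23 > 0. Violating.
Others bid (3, 24): truth gives 0; bid 24 gives 22 > 0. Violating.
Others bid (3, 29): truth gives 0; bid 29 gives 17 > 0. Violating.
Others bid (3, 46): truth gives 0; no alternative beats it.
Others bid (23, 46): truth gives 0; no alternative beats it.
(Checking all 25 profiles: 17 have a profitable deviation, 8 do not.)

17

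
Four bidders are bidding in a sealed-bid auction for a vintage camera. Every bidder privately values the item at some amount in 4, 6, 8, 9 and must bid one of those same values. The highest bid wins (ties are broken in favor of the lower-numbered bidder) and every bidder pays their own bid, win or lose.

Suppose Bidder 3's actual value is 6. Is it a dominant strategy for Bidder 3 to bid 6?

No

Consider the case where Bidder 1 bids 4, Bidder 2 bids 4 and Bidder 4 bids 8.
Truthful bid 6: loses but pays 6, utility -6.
Bid 4 instead: loses but pays 4, utility -4.
Since -4 > -6, bidding 4 is strictly better here, so truthful bidding is not dominant.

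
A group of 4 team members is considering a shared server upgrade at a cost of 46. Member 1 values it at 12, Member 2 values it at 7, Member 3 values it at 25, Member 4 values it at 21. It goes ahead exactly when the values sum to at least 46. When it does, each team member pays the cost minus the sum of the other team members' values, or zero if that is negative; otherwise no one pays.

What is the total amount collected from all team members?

Total value 65 ≥ cost 46, so it is built.
Member 1: others sum to 53; max(0, 46 - 53) = 0.
Member 2: others sum to 58; max(0, 46 - 58) = 0.
Member 3: others sum to 40; max(0, 46 - 40) = 6.
Member 4: others sum to 44; max(0, 46 - 44) = 2.
Total collected = 0 + 0 + 6 + 2 = 8.

8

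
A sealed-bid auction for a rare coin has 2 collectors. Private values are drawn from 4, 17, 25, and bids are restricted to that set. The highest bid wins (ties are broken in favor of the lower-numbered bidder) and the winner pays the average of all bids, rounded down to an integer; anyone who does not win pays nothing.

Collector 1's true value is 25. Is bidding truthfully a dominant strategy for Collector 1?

No

Consider the case where Collector 2 bids 4.
Truthful bid 25: wins, pays 14, utility 25 - 14 = 11.
Bid 4 instead: wins, pays 4, utility 25 - 4 = 21.
Since 21 > 11, bidding 4 is strictly better here, so truthful bidding is not dominant.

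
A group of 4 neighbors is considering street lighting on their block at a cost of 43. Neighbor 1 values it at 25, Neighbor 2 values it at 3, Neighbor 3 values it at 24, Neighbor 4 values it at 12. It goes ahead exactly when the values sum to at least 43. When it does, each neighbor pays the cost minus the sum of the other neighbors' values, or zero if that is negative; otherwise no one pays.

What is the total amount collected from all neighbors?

Total value 64 ≥ cost 43, so it is built.
Neighbor 1: others sum to 39; max(0, 43 - 39) = 4.
Neighbor 2: others sum to 61; max(0, 43 - 61) = 0.
Neighbor 3: others sum to 40; max(0, 43 - 40) = 3.
Neighbor 4: others sum to 52; max(0, 43 - 52) = 0.
Total collected = 4 + 0 + 3 + 0 = 7.

7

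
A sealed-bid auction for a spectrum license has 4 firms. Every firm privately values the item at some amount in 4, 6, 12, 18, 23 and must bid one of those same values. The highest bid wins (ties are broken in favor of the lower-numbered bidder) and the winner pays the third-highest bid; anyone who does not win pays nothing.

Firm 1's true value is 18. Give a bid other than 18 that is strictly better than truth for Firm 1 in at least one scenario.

Suppose Firm 2 bids 4, Firm 3 bids 4 and Firm 4 bids 23.
Bid 18: loses, pays 0, utility 0.
Bid 23: wins, pays 4, utility 18 - 4 = 14.
So bidding 23 beats truth here (14 > 0).

23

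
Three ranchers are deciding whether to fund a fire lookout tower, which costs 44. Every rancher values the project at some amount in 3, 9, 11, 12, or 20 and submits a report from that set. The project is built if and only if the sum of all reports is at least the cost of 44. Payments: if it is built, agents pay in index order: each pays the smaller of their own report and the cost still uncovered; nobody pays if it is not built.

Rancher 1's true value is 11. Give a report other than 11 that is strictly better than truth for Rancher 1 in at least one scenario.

Suppose Rancher 2 reports 20 and Rancher 3 reports 20.
Report 11: project built, pays 11, utility 11 - 11 = 0.
Report 9: project built, pays 9, utility 11 - 9 = 2.
So reporting 9 beats truth here (2 > 0).

9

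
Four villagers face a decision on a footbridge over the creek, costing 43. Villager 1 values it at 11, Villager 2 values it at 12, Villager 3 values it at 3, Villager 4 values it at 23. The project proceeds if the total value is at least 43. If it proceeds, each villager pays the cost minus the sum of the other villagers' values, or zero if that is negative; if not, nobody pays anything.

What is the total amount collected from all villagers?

Total value 49 ≥ cost 43, so it is built.
Villager 1: others sum to 38; max(0, 43 - 38) = 5.
Villager 2: others sum to 37; max(0, 43 - 37) = 6.
Villager 3: others sum to 46; max(0, 43 - 46) = 0.
Villager 4: others sum to 26; max(0, 43 - 26) = 17.
Total collected = 5 + 6 + 0 + 17 = 28.

28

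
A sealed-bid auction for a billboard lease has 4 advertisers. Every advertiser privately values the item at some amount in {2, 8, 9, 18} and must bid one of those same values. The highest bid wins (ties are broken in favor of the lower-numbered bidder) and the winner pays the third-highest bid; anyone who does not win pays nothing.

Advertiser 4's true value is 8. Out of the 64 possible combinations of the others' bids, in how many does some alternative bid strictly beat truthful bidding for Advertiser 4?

Others bid (2, 2, 8): truth gives 0; bid 9 gives 6 > 0. Violating.
Others bid (2, 2, 9): truth gives 0; bid 18 gives 6 > 0. Violating.
Others bid (2, 8, 2): truth gives 0; bid 9 gives 6 > 0. Violating.
Others bid (2, 9, 2): truth gives 0; bid 18 gives 6 > 0. Violating.
Others bid (2, 2, 2): truth gives 6; no alternative beats it.
Others bid (2, 2, 18): truth gives 0; no alternative beats it.
(Checking all 64 profiles: 6 have a profitable deviation, 58 do not.)

6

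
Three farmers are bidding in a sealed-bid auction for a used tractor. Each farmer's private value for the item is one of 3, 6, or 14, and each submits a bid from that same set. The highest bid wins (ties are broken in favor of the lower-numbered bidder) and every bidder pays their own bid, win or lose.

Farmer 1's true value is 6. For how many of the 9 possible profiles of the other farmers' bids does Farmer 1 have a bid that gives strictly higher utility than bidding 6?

6

Others bid (3, 3): truth gives 0; bid 3 gives 3 > 0. Violating.
Others bid (3, 14): truth gives -6; bid 3 gives -3 > -6. Violating.
Others bid (6, 14): truth gives -6; bid 3 gives -3 > -6. Violating.
Others bid (14, 3): truth gives -6; bid 3 gives -3 > -6. Violating.
Others bid (3, 6): truth gives 0; no alternative beats it.
Others bid (6, 3): truth gives 0; no alternative beats it.
(Checking all 9 profiles: 6 have a profitable deviation, 3 do not.)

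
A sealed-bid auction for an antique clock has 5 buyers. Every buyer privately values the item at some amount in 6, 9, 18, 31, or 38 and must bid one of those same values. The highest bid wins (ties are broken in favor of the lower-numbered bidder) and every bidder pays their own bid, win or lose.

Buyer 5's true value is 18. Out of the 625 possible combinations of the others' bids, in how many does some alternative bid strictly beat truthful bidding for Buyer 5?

610

Others bid (6, 6, 6, 6): truth gives 0; bid 9 gives 9 > 0. Violating.
Others bid (6, 6, 6, 18): truth gives -18; bid 6 gives -6 > -18. Violating.
Others bid (6, 6, 6, 31): truth gives -18; bid 6 gives -6 > -18. Violating.
Others bid (6, 6, 6, 38): truth gives -18; bid 6 gives -6 > -18. Violating.
Others bid (6, 6, 6, 9): truth gives 0; no alternative beats it.
Others bid (6, 6, 9, 6): truth gives 0; no alternative beats it.
(Checking all 625 profiles: 610 have a profitable deviation, 15 do not.)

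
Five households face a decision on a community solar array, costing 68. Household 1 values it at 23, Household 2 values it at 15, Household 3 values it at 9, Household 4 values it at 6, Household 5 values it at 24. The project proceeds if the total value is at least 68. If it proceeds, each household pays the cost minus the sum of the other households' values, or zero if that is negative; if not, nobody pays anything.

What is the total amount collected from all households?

35

Total value 77 ≥ cost 68, so it is built.
Household 1: others sum to 54; max(0, 68 - 54) = 14.
Household 2: others sum to 62; max(0, 68 - 62) = 6.
Household 3: others sum to 68; max(0, 68 - 68) = 0.
Household 4: others sum to 71; max(0, 68 - 71) = 0.
Household 5: others sum to 53; max(0, 68 - 53) = 15.
Total collected = 14 + 6 + 0 + 0 + 15 = 35.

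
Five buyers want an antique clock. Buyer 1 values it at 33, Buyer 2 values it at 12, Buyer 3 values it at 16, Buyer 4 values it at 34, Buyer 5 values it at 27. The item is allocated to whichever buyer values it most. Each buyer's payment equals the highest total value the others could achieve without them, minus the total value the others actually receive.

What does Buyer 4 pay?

Buyer 4 has the highest value and receives the item.
Without Buyer 4, the item would go to the next-highest value, 33, so the others could achieve 33.
With Buyer 4 present and winning, the others receive nothing, so their total is 0.
Payment = 33 - 0 = 33.

33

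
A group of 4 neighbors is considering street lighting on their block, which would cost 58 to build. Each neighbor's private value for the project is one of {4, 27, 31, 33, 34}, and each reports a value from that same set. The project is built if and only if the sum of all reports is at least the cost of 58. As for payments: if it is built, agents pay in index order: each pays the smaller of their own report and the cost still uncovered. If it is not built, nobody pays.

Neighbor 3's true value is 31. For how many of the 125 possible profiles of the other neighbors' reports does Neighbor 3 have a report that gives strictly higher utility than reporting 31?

Others report (4, 4, 27): truth gives 0; report 27 gives 4 > 0. Violating.
Others report (4, 4, 31): truth gives 0; report 27 gives 4 > 0. Violating.
Others report (4, 4, 33): truth gives 0; report 27 gives 4 > 0. Violating.
Others report (4, 4, 34): truth gives 0; report 27 gives 4 > 0. Violating.
Others report (4, 4, 4): truth gives 0; no alternative beats it.
Others report (4, 27, 4): truth gives 4; no alternative beats it.
(Checking all 125 profiles: 36 have a profitable deviation, 89 do not.)

36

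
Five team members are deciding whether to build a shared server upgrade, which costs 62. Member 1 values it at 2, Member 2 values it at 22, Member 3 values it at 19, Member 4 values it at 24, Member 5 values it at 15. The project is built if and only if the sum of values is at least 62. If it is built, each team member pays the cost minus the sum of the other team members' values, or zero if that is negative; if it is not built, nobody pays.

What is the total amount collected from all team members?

6

Total value 82 ≥ cost 62, so it is built.
Member 1: others sum to 80; max(0, 62 - 80) = 0.
Member 2: others sum to 60; max(0, 62 - 60) = 2.
Member 3: others sum to 63; max(0, 62 - 63) = 0.
Member 4: others sum to 58; max(0, 62 - 58) = 4.
Member 5: others sum to 67; max(0, 62 - 67) = 0.
Total collected = 0 + 2 + 0 + 4 + 0 = 6.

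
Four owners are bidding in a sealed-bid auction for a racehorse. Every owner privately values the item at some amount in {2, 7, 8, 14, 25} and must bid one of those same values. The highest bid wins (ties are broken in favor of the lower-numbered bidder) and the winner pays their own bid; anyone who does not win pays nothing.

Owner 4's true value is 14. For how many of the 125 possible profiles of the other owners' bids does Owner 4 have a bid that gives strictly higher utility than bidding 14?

8

Others bid (2, 2, 2): truth gives 0; bid 7 gives 7 > 0. Violating.
Others bid (2, 2, 7): truth gives 0; bid 8 gives 6 > 0. Violating.
Others bid (2, 7, 2): truth gives 0; bid 8 gives 6 > 0. Violating.
Others bid (2, 7, 7): truth gives 0; bid 8 gives 6 > 0. Violating.
Others bid (2, 2, 8): truth gives 0; no alternative beats it.
Others bid (2, 2, 14): truth gives 0; no alternative beats it.
(Checking all 125 profiles: 8 have a profitable deviation, 117 do not.)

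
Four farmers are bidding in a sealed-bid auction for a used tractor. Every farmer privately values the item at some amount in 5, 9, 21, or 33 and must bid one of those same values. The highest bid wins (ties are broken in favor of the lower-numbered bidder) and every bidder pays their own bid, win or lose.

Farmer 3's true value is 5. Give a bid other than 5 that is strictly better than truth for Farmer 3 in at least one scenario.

Suppose Farmer 1 bids 5, Farmer 2 bids 5 and Farmer 4 bids 5.
Bid 5: loses but pays 5, utility -5.
Bid 9: wins, pays 9, utility 5 - 9 = -4.
So bidding 9 beats truth here (-4 > -5).

9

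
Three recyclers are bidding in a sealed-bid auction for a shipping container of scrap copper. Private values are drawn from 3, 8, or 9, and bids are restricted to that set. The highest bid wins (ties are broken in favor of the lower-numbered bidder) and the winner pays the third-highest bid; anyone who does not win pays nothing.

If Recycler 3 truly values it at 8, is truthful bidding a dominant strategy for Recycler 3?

Consider the case where Recycler 1 bids 3 and Recycler 2 bids 8.
Truthful bid 8: loses, pays 0, utility 0.
Bid 9 instead: wins, pays 3, utility 8 - 3 = 5.
Since 5 > 0, bidding 9 is strictly better here, so truthful bidding is not dominant.

No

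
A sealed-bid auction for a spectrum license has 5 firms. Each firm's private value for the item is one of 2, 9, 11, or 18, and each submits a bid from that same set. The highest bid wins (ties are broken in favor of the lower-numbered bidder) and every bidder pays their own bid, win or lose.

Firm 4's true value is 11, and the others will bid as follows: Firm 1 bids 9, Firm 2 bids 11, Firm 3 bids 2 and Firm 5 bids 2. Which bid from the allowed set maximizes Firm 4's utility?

Bid 2: loses but pays 2, utility -2.
Bid 9: loses but pays 9, utility -9.
Bid 11: loses but pays 11, utility -11.
Bid 18: wins, pays 18, utility 11 - 18 = -7.
The best choice is 2 with utility -2.

2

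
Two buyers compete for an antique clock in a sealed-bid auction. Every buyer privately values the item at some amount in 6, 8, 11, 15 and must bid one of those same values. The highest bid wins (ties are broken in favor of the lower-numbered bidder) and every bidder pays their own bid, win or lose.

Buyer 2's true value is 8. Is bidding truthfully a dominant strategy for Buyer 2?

Consider the case where Buyer 1 bids 8.
Truthful bid 8: loses but pays 8, utility -8.
Bid 6 instead: loses but pays 6, utility -6.
Since -6 > -8, bidding 6 is strictly better here, so truthful bidding is not dominant.

No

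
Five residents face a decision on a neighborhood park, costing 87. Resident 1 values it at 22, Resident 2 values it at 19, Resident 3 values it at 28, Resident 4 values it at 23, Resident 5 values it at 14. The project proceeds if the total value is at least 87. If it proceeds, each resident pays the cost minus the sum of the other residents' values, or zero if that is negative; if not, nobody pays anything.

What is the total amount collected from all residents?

16

Total value 106 ≥ cost 87, so it is built.
Resident 1: others sum to 84; max(0, 87 - 84) = 3.
Resident 2: others sum to 87; max(0, 87 - 87) = 0.
Resident 3: others sum to 78; max(0, 87 - 78) = 9.
Resident 4: others sum to 83; max(0, 87 - 83) = 4.
Resident 5: others sum to 92; max(0, 87 - 92) = 0.
Total collected = 3 + 0 + 9 + 4 + 0 = 16.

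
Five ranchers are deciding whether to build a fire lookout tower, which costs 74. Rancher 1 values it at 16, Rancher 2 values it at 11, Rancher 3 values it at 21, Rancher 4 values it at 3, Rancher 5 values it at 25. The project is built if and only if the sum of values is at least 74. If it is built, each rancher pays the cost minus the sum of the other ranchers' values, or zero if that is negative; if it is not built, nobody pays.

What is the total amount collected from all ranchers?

66

Total value 76 ≥ cost 74, so it is built.
Rancher 1: others sum to 60; max(0, 74 - 60) = 14.
Rancher 2: others sum to 65; max(0, 74 - 65) = 9.
Rancher 3: others sum to 55; max(0, 74 - 55) = 19.
Rancher 4: others sum to 73; max(0, 74 - 73) = 1.
Rancher 5: others sum to 51; max(0, 74 - 51) = 23.
Total collected = 14 + 9 + 19 + 1 + 23 = 66.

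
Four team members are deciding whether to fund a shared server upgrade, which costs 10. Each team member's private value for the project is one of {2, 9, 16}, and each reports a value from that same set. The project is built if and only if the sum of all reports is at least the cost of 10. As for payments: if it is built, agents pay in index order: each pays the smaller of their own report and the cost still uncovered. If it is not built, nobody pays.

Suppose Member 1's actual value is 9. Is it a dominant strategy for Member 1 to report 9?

No

Consider the case where Member 2 reports 2, Member 3 reports 2 and Member 4 reports 9.
Truthful report 9: project built, pays 9, utility 9 - 9 = 0.
Report 2 instead: project built, pays 2, utility 9 - 2 = 7.
Since 7 > 0, reporting 2 is strictly better here, so truthful reporting is not dominant.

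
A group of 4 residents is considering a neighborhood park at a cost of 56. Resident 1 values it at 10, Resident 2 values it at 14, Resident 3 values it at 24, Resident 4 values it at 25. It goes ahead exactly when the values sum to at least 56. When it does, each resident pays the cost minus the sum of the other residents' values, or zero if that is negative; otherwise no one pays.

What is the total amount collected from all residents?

Total value 73 ≥ cost 56, so it is built.
Resident 1: others sum to 63; max(0, 56 - 63) = 0.
Resident 2: others sum to 59; max(0, 56 - 59) = 0.
Resident 3: others sum to 49; max(0, 56 - 49) = 7.
Resident 4: others sum to 48; max(0, 56 - 48) = 8.
Total collected = 0 + 0 + 7 + 8 = 15.

15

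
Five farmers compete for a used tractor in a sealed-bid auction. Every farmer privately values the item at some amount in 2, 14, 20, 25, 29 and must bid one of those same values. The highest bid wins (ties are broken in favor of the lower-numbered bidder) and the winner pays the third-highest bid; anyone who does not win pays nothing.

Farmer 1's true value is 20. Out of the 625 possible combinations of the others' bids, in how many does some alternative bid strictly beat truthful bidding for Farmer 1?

Others bid (2, 2, 2, 25): truth gives 0; bid 25 gives 18 > 0. Violating.
Others bid (2, 2, 2, 29): truth gives 0; bid 29 gives 18 > 0. Violating.
Others bid (2, 2, 14, 25): truth gives 0; bid 25 gives 6 > 0. Violating.
Others bid (2, 2, 14, 29): truth gives 0; bid 29 gives 6 > 0. Violating.
Others bid (2, 2, 2, 2): truth gives 18; no alternative beats it.
Others bid (2, 2, 2, 14): truth gives 18; no alternative beats it.
(Checking all 625 profiles: 64 have a profitable deviation, 561 do not.)

64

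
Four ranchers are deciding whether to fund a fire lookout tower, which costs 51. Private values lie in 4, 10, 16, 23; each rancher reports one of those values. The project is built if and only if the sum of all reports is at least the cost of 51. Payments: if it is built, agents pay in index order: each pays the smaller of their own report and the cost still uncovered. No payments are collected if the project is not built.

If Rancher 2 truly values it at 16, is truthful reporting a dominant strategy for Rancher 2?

Consider the case where Rancher 1 reports 4, Rancher 3 reports 16 and Rancher 4 reports 23.
Truthful report 16: project built, pays 16, utility 16 - 16 = 0.
Report 10 instead: project built, pays 10, utility 16 - 10 = 6.
Since 6 > 0, reporting 10 is strictly better here, so truthful reporting is not dominant.

No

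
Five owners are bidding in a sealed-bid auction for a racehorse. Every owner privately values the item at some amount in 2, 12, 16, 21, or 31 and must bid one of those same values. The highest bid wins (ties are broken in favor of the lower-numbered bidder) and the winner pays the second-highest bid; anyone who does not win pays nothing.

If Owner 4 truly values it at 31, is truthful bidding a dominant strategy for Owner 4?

Yes

Check each profile of the others' bids and compare truth against every alternative bid.
Others bid (2, 2, 21, 2): truth gives 10, best alternative gives 0.
Others bid (2, 2, 21, 12): truth gives 10, best alternative gives 0.
Others bid (2, 2, 21, 16): truth gives 10, best alternative gives 0.
Others bid (2, 2, 21, 21): truth gives 10, best alternative gives 0.
Others bid (2, 12, 21, 2): truth gives 10, best alternative gives 0.
Others bid (2, 12, 21, 12): truth gives 10, best alternative gives 0.
(Remaining 619 profiles checked similarly; truth is weakly best in each.)
In every case the truthful bid is at least as good as any alternative, so it is a dominant strategy.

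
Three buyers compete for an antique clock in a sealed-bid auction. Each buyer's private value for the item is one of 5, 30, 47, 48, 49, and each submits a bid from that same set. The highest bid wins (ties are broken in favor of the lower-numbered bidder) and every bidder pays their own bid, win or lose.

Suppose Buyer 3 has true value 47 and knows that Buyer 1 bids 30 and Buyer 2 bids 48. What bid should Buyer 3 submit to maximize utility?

Bid 5: loses but pays 5, utility -5.
Bid 30: loses but pays 30, utility -30.
Bid 47: loses but pays 47, utility -47.
Bid 48: loses but pays 48, utility -48.
Bid 49: wins, pays 49, utility 47 - 49 = -2.
The best choice is 49 with utility -2.

49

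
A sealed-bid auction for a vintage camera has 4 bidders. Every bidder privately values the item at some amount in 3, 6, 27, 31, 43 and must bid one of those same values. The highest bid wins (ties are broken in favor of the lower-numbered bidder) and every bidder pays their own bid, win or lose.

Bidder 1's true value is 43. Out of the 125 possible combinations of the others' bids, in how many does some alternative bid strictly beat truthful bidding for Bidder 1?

Others bid (3, 3, 3): truth gives 0; bid 3 gives 40 > 0. Violating.
Others bid (3, 3, 6): truth gives 0; bid 6 gives 37 > 0. Violating.
Others bid (3, 3, 27): truth gives 0; bid 27 gives 16 > 0. Violating.
Others bid (3, 3, 31): truth gives 0; bid 31 gives 12 > 0. Violating.
Others bid (3, 3, 43): truth gives 0; no alternative beats it.
Others bid (3, 6, 43): truth gives 0; no alternative beats it.
(Checking all 125 profiles: 64 have a profitable deviation, 61 do not.)

64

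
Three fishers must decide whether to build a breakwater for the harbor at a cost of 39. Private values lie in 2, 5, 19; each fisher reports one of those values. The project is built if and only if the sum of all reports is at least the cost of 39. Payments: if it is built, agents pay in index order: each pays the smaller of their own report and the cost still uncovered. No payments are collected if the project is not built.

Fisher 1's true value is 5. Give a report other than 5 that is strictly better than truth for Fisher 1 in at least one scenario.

2

Suppose Fisher 2 reports 19 and Fisher 3 reports 19.
Report 5: project built, pays 5, utility 5 - 5 = 0.
Report 2: project built, pays 2, utility 5 - 2 = 3.
So reporting 2 beats truth here (3 > 0).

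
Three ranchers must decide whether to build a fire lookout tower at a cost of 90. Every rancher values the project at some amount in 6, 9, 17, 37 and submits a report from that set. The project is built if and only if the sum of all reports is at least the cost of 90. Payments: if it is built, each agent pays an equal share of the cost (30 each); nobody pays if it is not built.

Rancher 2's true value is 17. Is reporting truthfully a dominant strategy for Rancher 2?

Consider the case where Rancher 1 reports 37 and Rancher 3 reports 37.
Truthful report 17: project built, pays 30, utility 17 - 30 = -13.
Report 6 instead: project not built, utility 0.
Since 0 > -13, reporting 6 is strictly better here, so truthful reporting is not dominant.

No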